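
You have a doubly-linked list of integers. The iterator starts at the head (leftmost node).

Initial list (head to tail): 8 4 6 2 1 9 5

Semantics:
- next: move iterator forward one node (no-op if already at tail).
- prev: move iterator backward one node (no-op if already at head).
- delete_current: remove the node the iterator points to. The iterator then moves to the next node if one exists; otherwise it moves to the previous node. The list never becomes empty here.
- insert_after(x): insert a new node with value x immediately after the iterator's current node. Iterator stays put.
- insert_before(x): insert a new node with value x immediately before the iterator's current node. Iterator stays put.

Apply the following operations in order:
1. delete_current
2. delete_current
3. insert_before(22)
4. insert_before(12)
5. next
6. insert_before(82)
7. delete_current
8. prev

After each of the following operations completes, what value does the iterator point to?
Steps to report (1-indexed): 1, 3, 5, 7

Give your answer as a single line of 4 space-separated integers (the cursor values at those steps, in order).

After 1 (delete_current): list=[4, 6, 2, 1, 9, 5] cursor@4
After 2 (delete_current): list=[6, 2, 1, 9, 5] cursor@6
After 3 (insert_before(22)): list=[22, 6, 2, 1, 9, 5] cursor@6
After 4 (insert_before(12)): list=[22, 12, 6, 2, 1, 9, 5] cursor@6
After 5 (next): list=[22, 12, 6, 2, 1, 9, 5] cursor@2
After 6 (insert_before(82)): list=[22, 12, 6, 82, 2, 1, 9, 5] cursor@2
After 7 (delete_current): list=[22, 12, 6, 82, 1, 9, 5] cursor@1
After 8 (prev): list=[22, 12, 6, 82, 1, 9, 5] cursor@82

Answer: 4 6 2 1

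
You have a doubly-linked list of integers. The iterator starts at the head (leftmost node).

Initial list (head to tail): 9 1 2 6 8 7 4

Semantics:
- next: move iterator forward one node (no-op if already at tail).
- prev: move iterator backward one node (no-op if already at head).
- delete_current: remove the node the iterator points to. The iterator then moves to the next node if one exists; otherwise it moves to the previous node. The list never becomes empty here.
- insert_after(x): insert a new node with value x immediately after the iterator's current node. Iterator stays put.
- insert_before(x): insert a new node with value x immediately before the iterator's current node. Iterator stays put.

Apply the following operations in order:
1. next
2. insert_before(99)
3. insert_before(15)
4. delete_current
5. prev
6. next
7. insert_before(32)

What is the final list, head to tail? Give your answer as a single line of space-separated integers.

After 1 (next): list=[9, 1, 2, 6, 8, 7, 4] cursor@1
After 2 (insert_before(99)): list=[9, 99, 1, 2, 6, 8, 7, 4] cursor@1
After 3 (insert_before(15)): list=[9, 99, 15, 1, 2, 6, 8, 7, 4] cursor@1
After 4 (delete_current): list=[9, 99, 15, 2, 6, 8, 7, 4] cursor@2
After 5 (prev): list=[9, 99, 15, 2, 6, 8, 7, 4] cursor@15
After 6 (next): list=[9, 99, 15, 2, 6, 8, 7, 4] cursor@2
After 7 (insert_before(32)): list=[9, 99, 15, 32, 2, 6, 8, 7, 4] cursor@2

Answer: 9 99 15 32 2 6 8 7 4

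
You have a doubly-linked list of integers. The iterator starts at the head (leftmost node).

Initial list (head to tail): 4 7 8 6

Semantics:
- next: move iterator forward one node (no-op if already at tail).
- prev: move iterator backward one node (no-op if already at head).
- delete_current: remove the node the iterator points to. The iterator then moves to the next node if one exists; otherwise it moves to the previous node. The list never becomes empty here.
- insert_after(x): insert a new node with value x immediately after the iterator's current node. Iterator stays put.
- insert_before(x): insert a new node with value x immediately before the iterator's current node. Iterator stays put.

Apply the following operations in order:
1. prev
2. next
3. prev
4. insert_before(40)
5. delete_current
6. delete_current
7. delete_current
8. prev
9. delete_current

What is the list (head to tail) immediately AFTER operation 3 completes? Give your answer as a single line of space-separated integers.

After 1 (prev): list=[4, 7, 8, 6] cursor@4
After 2 (next): list=[4, 7, 8, 6] cursor@7
After 3 (prev): list=[4, 7, 8, 6] cursor@4

Answer: 4 7 8 6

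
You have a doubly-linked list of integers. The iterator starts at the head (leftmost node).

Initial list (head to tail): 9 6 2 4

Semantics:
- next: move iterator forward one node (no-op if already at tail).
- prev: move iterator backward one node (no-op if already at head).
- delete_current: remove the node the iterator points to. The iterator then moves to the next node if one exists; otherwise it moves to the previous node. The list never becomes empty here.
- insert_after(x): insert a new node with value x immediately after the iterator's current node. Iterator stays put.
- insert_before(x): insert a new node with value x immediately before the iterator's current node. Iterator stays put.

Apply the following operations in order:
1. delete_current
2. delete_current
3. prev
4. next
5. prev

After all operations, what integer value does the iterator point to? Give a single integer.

Answer: 2

Derivation:
After 1 (delete_current): list=[6, 2, 4] cursor@6
After 2 (delete_current): list=[2, 4] cursor@2
After 3 (prev): list=[2, 4] cursor@2
After 4 (next): list=[2, 4] cursor@4
After 5 (prev): list=[2, 4] cursor@2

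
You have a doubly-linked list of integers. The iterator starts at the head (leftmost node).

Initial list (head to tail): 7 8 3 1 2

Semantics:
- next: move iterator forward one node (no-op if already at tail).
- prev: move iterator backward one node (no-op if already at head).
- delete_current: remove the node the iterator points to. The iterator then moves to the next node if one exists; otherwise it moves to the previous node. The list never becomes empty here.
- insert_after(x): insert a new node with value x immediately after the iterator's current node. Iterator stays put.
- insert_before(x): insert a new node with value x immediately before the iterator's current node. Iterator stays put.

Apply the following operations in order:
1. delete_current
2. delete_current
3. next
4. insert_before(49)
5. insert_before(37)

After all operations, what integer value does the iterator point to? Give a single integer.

After 1 (delete_current): list=[8, 3, 1, 2] cursor@8
After 2 (delete_current): list=[3, 1, 2] cursor@3
After 3 (next): list=[3, 1, 2] cursor@1
After 4 (insert_before(49)): list=[3, 49, 1, 2] cursor@1
After 5 (insert_before(37)): list=[3, 49, 37, 1, 2] cursor@1

Answer: 1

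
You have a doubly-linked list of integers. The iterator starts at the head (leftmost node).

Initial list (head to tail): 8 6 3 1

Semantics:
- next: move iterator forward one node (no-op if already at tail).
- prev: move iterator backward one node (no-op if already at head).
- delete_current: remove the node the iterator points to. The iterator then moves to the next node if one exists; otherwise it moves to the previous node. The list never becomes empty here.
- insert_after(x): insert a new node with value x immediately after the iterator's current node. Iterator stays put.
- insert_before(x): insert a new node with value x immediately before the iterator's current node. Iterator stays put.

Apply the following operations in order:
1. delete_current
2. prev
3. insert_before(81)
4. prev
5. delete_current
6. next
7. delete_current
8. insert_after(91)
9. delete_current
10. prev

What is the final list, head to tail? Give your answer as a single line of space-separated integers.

Answer: 6 91

Derivation:
After 1 (delete_current): list=[6, 3, 1] cursor@6
After 2 (prev): list=[6, 3, 1] cursor@6
After 3 (insert_before(81)): list=[81, 6, 3, 1] cursor@6
After 4 (prev): list=[81, 6, 3, 1] cursor@81
After 5 (delete_current): list=[6, 3, 1] cursor@6
After 6 (next): list=[6, 3, 1] cursor@3
After 7 (delete_current): list=[6, 1] cursor@1
After 8 (insert_after(91)): list=[6, 1, 91] cursor@1
After 9 (delete_current): list=[6, 91] cursor@91
After 10 (prev): list=[6, 91] cursor@6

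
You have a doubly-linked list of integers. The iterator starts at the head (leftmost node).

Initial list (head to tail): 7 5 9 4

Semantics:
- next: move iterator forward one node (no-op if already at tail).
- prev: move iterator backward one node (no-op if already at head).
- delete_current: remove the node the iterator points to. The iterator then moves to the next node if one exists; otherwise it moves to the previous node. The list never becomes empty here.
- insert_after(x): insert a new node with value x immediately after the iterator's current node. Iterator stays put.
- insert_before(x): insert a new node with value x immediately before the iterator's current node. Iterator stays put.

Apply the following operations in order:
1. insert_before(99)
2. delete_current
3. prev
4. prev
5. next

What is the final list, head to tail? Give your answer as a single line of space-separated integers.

Answer: 99 5 9 4

Derivation:
After 1 (insert_before(99)): list=[99, 7, 5, 9, 4] cursor@7
After 2 (delete_current): list=[99, 5, 9, 4] cursor@5
After 3 (prev): list=[99, 5, 9, 4] cursor@99
After 4 (prev): list=[99, 5, 9, 4] cursor@99
After 5 (next): list=[99, 5, 9, 4] cursor@5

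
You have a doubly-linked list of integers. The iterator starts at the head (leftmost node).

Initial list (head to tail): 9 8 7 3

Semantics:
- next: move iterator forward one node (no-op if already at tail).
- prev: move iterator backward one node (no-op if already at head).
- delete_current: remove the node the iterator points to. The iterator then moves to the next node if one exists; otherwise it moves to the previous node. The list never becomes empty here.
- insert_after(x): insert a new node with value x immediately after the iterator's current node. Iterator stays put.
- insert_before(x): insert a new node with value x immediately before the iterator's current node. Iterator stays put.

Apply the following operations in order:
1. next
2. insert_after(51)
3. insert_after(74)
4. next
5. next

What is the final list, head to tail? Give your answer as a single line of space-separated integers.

After 1 (next): list=[9, 8, 7, 3] cursor@8
After 2 (insert_after(51)): list=[9, 8, 51, 7, 3] cursor@8
After 3 (insert_after(74)): list=[9, 8, 74, 51, 7, 3] cursor@8
After 4 (next): list=[9, 8, 74, 51, 7, 3] cursor@74
After 5 (next): list=[9, 8, 74, 51, 7, 3] cursor@51

Answer: 9 8 74 51 7 3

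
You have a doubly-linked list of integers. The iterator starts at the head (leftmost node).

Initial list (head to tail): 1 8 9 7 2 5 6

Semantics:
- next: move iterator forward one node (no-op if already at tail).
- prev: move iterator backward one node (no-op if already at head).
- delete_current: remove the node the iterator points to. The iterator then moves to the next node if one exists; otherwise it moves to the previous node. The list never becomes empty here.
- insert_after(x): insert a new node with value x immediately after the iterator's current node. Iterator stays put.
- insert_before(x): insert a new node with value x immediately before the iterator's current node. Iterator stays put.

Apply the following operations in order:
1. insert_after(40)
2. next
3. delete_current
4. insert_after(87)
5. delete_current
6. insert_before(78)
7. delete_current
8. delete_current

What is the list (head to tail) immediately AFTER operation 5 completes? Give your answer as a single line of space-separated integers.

Answer: 1 87 9 7 2 5 6

Derivation:
After 1 (insert_after(40)): list=[1, 40, 8, 9, 7, 2, 5, 6] cursor@1
After 2 (next): list=[1, 40, 8, 9, 7, 2, 5, 6] cursor@40
After 3 (delete_current): list=[1, 8, 9, 7, 2, 5, 6] cursor@8
After 4 (insert_after(87)): list=[1, 8, 87, 9, 7, 2, 5, 6] cursor@8
After 5 (delete_current): list=[1, 87, 9, 7, 2, 5, 6] cursor@87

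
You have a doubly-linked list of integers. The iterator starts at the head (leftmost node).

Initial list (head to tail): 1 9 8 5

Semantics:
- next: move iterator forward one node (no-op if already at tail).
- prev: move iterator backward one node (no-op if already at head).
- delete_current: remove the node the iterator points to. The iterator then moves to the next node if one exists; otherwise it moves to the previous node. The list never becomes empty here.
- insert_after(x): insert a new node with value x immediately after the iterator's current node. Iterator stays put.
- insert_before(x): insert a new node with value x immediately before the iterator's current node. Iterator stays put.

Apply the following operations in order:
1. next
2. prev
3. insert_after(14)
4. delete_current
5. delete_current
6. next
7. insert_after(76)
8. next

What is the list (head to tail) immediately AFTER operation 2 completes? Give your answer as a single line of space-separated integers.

After 1 (next): list=[1, 9, 8, 5] cursor@9
After 2 (prev): list=[1, 9, 8, 5] cursor@1

Answer: 1 9 8 5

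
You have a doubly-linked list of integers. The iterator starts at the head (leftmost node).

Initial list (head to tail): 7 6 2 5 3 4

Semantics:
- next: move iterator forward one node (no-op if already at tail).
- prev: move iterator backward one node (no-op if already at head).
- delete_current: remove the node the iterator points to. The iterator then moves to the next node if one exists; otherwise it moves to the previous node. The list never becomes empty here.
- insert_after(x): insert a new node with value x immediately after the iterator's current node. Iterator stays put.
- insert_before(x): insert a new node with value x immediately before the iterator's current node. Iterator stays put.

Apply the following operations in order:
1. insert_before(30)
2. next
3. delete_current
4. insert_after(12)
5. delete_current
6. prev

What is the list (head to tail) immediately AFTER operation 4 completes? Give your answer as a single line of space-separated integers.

After 1 (insert_before(30)): list=[30, 7, 6, 2, 5, 3, 4] cursor@7
After 2 (next): list=[30, 7, 6, 2, 5, 3, 4] cursor@6
After 3 (delete_current): list=[30, 7, 2, 5, 3, 4] cursor@2
After 4 (insert_after(12)): list=[30, 7, 2, 12, 5, 3, 4] cursor@2

Answer: 30 7 2 12 5 3 4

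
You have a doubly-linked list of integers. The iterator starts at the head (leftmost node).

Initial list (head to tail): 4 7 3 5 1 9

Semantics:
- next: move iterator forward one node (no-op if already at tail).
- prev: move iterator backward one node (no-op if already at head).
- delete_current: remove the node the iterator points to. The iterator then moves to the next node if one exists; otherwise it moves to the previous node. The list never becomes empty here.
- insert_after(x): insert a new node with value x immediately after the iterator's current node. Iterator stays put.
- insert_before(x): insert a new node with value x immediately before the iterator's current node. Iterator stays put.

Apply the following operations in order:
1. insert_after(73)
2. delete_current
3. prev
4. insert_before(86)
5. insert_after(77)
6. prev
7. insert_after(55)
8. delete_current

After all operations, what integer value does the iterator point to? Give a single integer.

Answer: 55

Derivation:
After 1 (insert_after(73)): list=[4, 73, 7, 3, 5, 1, 9] cursor@4
After 2 (delete_current): list=[73, 7, 3, 5, 1, 9] cursor@73
After 3 (prev): list=[73, 7, 3, 5, 1, 9] cursor@73
After 4 (insert_before(86)): list=[86, 73, 7, 3, 5, 1, 9] cursor@73
After 5 (insert_after(77)): list=[86, 73, 77, 7, 3, 5, 1, 9] cursor@73
After 6 (prev): list=[86, 73, 77, 7, 3, 5, 1, 9] cursor@86
After 7 (insert_after(55)): list=[86, 55, 73, 77, 7, 3, 5, 1, 9] cursor@86
After 8 (delete_current): list=[55, 73, 77, 7, 3, 5, 1, 9] cursor@55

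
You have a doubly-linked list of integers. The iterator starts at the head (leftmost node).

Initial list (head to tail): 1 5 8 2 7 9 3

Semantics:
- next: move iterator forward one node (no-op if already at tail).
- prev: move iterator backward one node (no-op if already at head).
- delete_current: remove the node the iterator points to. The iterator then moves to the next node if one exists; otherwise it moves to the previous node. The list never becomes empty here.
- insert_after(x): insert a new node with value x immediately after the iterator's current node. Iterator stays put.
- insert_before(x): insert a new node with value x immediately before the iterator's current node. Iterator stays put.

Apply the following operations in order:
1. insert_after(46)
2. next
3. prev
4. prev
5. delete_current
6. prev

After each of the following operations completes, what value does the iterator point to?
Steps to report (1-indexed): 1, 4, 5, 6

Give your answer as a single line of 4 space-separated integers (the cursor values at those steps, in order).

Answer: 1 1 46 46

Derivation:
After 1 (insert_after(46)): list=[1, 46, 5, 8, 2, 7, 9, 3] cursor@1
After 2 (next): list=[1, 46, 5, 8, 2, 7, 9, 3] cursor@46
After 3 (prev): list=[1, 46, 5, 8, 2, 7, 9, 3] cursor@1
After 4 (prev): list=[1, 46, 5, 8, 2, 7, 9, 3] cursor@1
After 5 (delete_current): list=[46, 5, 8, 2, 7, 9, 3] cursor@46
After 6 (prev): list=[46, 5, 8, 2, 7, 9, 3] cursor@46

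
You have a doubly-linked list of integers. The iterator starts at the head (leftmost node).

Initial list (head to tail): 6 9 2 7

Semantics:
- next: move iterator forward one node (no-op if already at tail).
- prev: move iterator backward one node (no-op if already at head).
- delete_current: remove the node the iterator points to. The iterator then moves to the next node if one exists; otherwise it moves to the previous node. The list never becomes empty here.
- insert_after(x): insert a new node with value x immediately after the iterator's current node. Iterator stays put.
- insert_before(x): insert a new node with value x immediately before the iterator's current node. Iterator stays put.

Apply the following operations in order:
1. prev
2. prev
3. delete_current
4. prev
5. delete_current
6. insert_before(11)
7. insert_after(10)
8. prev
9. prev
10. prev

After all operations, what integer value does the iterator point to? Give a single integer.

Answer: 11

Derivation:
After 1 (prev): list=[6, 9, 2, 7] cursor@6
After 2 (prev): list=[6, 9, 2, 7] cursor@6
After 3 (delete_current): list=[9, 2, 7] cursor@9
After 4 (prev): list=[9, 2, 7] cursor@9
After 5 (delete_current): list=[2, 7] cursor@2
After 6 (insert_before(11)): list=[11, 2, 7] cursor@2
After 7 (insert_after(10)): list=[11, 2, 10, 7] cursor@2
After 8 (prev): list=[11, 2, 10, 7] cursor@11
After 9 (prev): list=[11, 2, 10, 7] cursor@11
After 10 (prev): list=[11, 2, 10, 7] cursor@11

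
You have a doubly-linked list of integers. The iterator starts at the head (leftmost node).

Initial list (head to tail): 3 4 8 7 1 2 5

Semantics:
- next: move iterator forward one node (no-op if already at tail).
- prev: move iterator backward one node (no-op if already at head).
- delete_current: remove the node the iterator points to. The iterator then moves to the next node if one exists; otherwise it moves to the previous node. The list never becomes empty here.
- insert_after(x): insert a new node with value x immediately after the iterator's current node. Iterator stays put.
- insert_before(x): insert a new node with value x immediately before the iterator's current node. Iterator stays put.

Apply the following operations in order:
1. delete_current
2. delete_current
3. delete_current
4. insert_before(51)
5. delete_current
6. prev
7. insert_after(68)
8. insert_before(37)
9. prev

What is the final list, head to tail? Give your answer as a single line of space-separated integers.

After 1 (delete_current): list=[4, 8, 7, 1, 2, 5] cursor@4
After 2 (delete_current): list=[8, 7, 1, 2, 5] cursor@8
After 3 (delete_current): list=[7, 1, 2, 5] cursor@7
After 4 (insert_before(51)): list=[51, 7, 1, 2, 5] cursor@7
After 5 (delete_current): list=[51, 1, 2, 5] cursor@1
After 6 (prev): list=[51, 1, 2, 5] cursor@51
After 7 (insert_after(68)): list=[51, 68, 1, 2, 5] cursor@51
After 8 (insert_before(37)): list=[37, 51, 68, 1, 2, 5] cursor@51
After 9 (prev): list=[37, 51, 68, 1, 2, 5] cursor@37

Answer: 37 51 68 1 2 5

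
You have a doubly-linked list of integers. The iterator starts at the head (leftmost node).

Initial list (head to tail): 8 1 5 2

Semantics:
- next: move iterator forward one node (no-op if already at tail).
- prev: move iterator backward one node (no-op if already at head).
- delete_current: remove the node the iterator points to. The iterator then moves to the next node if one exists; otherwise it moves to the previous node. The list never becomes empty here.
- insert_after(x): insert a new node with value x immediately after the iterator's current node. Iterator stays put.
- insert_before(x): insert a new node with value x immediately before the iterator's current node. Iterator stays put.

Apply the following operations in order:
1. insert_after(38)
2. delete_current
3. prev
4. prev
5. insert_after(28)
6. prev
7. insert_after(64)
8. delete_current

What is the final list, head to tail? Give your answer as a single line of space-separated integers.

After 1 (insert_after(38)): list=[8, 38, 1, 5, 2] cursor@8
After 2 (delete_current): list=[38, 1, 5, 2] cursor@38
After 3 (prev): list=[38, 1, 5, 2] cursor@38
After 4 (prev): list=[38, 1, 5, 2] cursor@38
After 5 (insert_after(28)): list=[38, 28, 1, 5, 2] cursor@38
After 6 (prev): list=[38, 28, 1, 5, 2] cursor@38
After 7 (insert_after(64)): list=[38, 64, 28, 1, 5, 2] cursor@38
After 8 (delete_current): list=[64, 28, 1, 5, 2] cursor@64

Answer: 64 28 1 5 2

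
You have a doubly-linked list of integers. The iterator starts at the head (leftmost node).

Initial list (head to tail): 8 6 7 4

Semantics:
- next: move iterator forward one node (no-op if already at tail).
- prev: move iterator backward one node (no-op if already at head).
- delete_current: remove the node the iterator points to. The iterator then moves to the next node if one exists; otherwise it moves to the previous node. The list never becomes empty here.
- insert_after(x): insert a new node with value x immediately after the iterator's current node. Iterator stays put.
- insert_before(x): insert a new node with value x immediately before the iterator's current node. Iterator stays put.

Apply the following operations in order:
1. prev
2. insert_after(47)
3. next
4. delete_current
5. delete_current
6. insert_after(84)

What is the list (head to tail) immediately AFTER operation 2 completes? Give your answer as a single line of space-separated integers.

After 1 (prev): list=[8, 6, 7, 4] cursor@8
After 2 (insert_after(47)): list=[8, 47, 6, 7, 4] cursor@8

Answer: 8 47 6 7 4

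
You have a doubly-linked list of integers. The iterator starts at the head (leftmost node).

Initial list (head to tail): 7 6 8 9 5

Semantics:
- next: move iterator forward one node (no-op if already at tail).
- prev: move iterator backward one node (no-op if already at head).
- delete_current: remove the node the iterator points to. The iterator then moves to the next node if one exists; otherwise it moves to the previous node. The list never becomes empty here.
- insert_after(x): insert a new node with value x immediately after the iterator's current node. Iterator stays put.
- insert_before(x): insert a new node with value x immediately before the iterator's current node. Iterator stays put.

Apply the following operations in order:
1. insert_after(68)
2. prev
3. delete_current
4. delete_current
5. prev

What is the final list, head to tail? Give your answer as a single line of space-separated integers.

Answer: 6 8 9 5

Derivation:
After 1 (insert_after(68)): list=[7, 68, 6, 8, 9, 5] cursor@7
After 2 (prev): list=[7, 68, 6, 8, 9, 5] cursor@7
After 3 (delete_current): list=[68, 6, 8, 9, 5] cursor@68
After 4 (delete_current): list=[6, 8, 9, 5] cursor@6
After 5 (prev): list=[6, 8, 9, 5] cursor@6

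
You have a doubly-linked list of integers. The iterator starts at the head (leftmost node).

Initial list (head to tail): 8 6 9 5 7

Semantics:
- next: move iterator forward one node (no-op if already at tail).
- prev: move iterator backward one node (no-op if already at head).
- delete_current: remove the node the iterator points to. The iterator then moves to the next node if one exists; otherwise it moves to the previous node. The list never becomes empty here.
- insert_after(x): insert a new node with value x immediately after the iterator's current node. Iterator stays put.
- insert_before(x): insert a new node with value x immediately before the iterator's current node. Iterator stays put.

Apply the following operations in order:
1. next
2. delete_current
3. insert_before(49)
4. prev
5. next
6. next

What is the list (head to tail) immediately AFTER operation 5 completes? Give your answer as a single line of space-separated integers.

Answer: 8 49 9 5 7

Derivation:
After 1 (next): list=[8, 6, 9, 5, 7] cursor@6
After 2 (delete_current): list=[8, 9, 5, 7] cursor@9
After 3 (insert_before(49)): list=[8, 49, 9, 5, 7] cursor@9
After 4 (prev): list=[8, 49, 9, 5, 7] cursor@49
After 5 (next): list=[8, 49, 9, 5, 7] cursor@9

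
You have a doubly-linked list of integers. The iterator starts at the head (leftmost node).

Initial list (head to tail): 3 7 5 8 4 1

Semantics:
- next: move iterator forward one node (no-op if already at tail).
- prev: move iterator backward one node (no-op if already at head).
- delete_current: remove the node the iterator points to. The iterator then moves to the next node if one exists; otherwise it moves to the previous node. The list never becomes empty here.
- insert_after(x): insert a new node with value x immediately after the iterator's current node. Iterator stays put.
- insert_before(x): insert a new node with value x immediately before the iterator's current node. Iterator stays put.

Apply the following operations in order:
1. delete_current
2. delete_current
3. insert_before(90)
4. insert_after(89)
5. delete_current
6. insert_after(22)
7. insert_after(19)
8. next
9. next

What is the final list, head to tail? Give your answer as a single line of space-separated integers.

Answer: 90 89 19 22 8 4 1

Derivation:
After 1 (delete_current): list=[7, 5, 8, 4, 1] cursor@7
After 2 (delete_current): list=[5, 8, 4, 1] cursor@5
After 3 (insert_before(90)): list=[90, 5, 8, 4, 1] cursor@5
After 4 (insert_after(89)): list=[90, 5, 89, 8, 4, 1] cursor@5
After 5 (delete_current): list=[90, 89, 8, 4, 1] cursor@89
After 6 (insert_after(22)): list=[90, 89, 22, 8, 4, 1] cursor@89
After 7 (insert_after(19)): list=[90, 89, 19, 22, 8, 4, 1] cursor@89
After 8 (next): list=[90, 89, 19, 22, 8, 4, 1] cursor@19
After 9 (next): list=[90, 89, 19, 22, 8, 4, 1] cursor@22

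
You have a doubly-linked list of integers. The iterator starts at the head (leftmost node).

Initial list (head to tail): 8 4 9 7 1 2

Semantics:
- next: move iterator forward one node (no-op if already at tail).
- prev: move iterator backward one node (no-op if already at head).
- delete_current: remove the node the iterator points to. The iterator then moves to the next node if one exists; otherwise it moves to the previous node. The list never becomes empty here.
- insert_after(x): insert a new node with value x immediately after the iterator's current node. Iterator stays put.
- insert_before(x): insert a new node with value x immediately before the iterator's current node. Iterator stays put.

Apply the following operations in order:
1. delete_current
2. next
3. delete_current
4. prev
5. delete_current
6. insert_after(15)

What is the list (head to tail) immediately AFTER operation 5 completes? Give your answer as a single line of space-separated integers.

Answer: 7 1 2

Derivation:
After 1 (delete_current): list=[4, 9, 7, 1, 2] cursor@4
After 2 (next): list=[4, 9, 7, 1, 2] cursor@9
After 3 (delete_current): list=[4, 7, 1, 2] cursor@7
After 4 (prev): list=[4, 7, 1, 2] cursor@4
After 5 (delete_current): list=[7, 1, 2] cursor@7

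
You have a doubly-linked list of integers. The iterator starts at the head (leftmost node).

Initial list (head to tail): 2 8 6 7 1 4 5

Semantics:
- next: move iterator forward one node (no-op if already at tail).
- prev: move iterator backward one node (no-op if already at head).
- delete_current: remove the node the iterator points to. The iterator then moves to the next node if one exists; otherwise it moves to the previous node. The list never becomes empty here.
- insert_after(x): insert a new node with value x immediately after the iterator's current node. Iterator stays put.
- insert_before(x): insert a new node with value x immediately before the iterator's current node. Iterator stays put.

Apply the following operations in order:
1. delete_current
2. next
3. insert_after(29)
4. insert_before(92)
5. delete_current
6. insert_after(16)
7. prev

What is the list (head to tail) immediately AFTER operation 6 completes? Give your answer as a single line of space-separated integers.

Answer: 8 92 29 16 7 1 4 5

Derivation:
After 1 (delete_current): list=[8, 6, 7, 1, 4, 5] cursor@8
After 2 (next): list=[8, 6, 7, 1, 4, 5] cursor@6
After 3 (insert_after(29)): list=[8, 6, 29, 7, 1, 4, 5] cursor@6
After 4 (insert_before(92)): list=[8, 92, 6, 29, 7, 1, 4, 5] cursor@6
After 5 (delete_current): list=[8, 92, 29, 7, 1, 4, 5] cursor@29
After 6 (insert_after(16)): list=[8, 92, 29, 16, 7, 1, 4, 5] cursor@29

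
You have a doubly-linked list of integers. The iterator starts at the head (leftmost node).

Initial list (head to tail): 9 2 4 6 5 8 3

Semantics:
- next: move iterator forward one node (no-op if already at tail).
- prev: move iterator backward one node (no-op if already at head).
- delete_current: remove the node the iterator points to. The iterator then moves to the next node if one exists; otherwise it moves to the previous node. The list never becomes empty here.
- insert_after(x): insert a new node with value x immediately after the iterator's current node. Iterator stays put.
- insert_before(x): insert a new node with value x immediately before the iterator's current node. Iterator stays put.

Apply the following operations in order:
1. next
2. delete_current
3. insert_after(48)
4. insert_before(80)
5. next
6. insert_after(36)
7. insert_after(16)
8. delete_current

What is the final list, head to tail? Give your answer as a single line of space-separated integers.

After 1 (next): list=[9, 2, 4, 6, 5, 8, 3] cursor@2
After 2 (delete_current): list=[9, 4, 6, 5, 8, 3] cursor@4
After 3 (insert_after(48)): list=[9, 4, 48, 6, 5, 8, 3] cursor@4
After 4 (insert_before(80)): list=[9, 80, 4, 48, 6, 5, 8, 3] cursor@4
After 5 (next): list=[9, 80, 4, 48, 6, 5, 8, 3] cursor@48
After 6 (insert_after(36)): list=[9, 80, 4, 48, 36, 6, 5, 8, 3] cursor@48
After 7 (insert_after(16)): list=[9, 80, 4, 48, 16, 36, 6, 5, 8, 3] cursor@48
After 8 (delete_current): list=[9, 80, 4, 16, 36, 6, 5, 8, 3] cursor@16

Answer: 9 80 4 16 36 6 5 8 3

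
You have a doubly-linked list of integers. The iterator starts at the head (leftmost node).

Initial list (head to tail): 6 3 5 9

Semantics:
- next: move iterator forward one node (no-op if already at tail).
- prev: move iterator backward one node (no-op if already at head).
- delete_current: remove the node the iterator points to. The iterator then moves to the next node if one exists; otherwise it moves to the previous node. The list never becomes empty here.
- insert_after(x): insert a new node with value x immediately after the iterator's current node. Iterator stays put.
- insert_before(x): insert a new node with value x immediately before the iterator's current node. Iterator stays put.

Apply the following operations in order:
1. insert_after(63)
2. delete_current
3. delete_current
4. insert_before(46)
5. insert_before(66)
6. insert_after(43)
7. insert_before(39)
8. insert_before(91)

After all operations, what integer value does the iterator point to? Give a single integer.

After 1 (insert_after(63)): list=[6, 63, 3, 5, 9] cursor@6
After 2 (delete_current): list=[63, 3, 5, 9] cursor@63
After 3 (delete_current): list=[3, 5, 9] cursor@3
After 4 (insert_before(46)): list=[46, 3, 5, 9] cursor@3
After 5 (insert_before(66)): list=[46, 66, 3, 5, 9] cursor@3
After 6 (insert_after(43)): list=[46, 66, 3, 43, 5, 9] cursor@3
After 7 (insert_before(39)): list=[46, 66, 39, 3, 43, 5, 9] cursor@3
After 8 (insert_before(91)): list=[46, 66, 39, 91, 3, 43, 5, 9] cursor@3

Answer: 3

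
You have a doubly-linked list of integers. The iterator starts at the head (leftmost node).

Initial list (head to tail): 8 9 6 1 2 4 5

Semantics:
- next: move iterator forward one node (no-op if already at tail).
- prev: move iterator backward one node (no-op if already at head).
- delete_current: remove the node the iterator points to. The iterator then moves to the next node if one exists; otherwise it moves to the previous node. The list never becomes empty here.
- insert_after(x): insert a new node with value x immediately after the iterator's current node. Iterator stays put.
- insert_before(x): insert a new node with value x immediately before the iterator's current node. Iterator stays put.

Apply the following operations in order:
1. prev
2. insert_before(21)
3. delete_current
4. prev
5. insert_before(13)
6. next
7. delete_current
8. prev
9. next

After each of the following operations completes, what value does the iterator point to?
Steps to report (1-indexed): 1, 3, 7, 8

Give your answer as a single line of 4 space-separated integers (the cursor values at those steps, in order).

After 1 (prev): list=[8, 9, 6, 1, 2, 4, 5] cursor@8
After 2 (insert_before(21)): list=[21, 8, 9, 6, 1, 2, 4, 5] cursor@8
After 3 (delete_current): list=[21, 9, 6, 1, 2, 4, 5] cursor@9
After 4 (prev): list=[21, 9, 6, 1, 2, 4, 5] cursor@21
After 5 (insert_before(13)): list=[13, 21, 9, 6, 1, 2, 4, 5] cursor@21
After 6 (next): list=[13, 21, 9, 6, 1, 2, 4, 5] cursor@9
After 7 (delete_current): list=[13, 21, 6, 1, 2, 4, 5] cursor@6
After 8 (prev): list=[13, 21, 6, 1, 2, 4, 5] cursor@21
After 9 (next): list=[13, 21, 6, 1, 2, 4, 5] cursor@6

Answer: 8 9 6 21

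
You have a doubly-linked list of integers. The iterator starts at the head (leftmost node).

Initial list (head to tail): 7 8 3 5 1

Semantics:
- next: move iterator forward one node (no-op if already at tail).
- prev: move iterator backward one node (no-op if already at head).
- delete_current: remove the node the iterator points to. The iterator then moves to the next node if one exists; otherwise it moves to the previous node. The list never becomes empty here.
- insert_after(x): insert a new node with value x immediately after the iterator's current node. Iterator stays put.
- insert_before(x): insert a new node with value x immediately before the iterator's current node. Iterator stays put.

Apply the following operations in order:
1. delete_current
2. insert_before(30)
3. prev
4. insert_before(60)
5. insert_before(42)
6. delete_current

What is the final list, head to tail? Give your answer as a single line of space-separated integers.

Answer: 60 42 8 3 5 1

Derivation:
After 1 (delete_current): list=[8, 3, 5, 1] cursor@8
After 2 (insert_before(30)): list=[30, 8, 3, 5, 1] cursor@8
After 3 (prev): list=[30, 8, 3, 5, 1] cursor@30
After 4 (insert_before(60)): list=[60, 30, 8, 3, 5, 1] cursor@30
After 5 (insert_before(42)): list=[60, 42, 30, 8, 3, 5, 1] cursor@30
After 6 (delete_current): list=[60, 42, 8, 3, 5, 1] cursor@8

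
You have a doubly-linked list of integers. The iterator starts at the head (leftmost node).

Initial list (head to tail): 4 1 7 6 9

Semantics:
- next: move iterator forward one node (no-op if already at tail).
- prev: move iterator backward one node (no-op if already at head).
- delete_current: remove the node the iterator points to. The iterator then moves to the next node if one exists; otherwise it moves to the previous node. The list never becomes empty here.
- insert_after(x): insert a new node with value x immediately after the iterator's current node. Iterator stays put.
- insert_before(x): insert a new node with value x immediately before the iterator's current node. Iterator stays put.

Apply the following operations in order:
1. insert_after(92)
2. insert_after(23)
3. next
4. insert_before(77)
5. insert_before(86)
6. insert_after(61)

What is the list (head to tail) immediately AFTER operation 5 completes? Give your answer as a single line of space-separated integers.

After 1 (insert_after(92)): list=[4, 92, 1, 7, 6, 9] cursor@4
After 2 (insert_after(23)): list=[4, 23, 92, 1, 7, 6, 9] cursor@4
After 3 (next): list=[4, 23, 92, 1, 7, 6, 9] cursor@23
After 4 (insert_before(77)): list=[4, 77, 23, 92, 1, 7, 6, 9] cursor@23
After 5 (insert_before(86)): list=[4, 77, 86, 23, 92, 1, 7, 6, 9] cursor@23

Answer: 4 77 86 23 92 1 7 6 9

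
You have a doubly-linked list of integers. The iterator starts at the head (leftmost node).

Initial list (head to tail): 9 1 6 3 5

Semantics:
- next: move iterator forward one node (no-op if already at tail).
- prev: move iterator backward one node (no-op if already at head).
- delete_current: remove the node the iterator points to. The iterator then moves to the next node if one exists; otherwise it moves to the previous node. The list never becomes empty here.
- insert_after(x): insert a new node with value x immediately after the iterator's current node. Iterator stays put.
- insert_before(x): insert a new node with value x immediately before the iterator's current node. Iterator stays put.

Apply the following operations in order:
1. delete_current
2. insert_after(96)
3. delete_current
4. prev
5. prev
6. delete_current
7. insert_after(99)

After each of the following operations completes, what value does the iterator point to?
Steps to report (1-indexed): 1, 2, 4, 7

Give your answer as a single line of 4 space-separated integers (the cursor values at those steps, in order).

After 1 (delete_current): list=[1, 6, 3, 5] cursor@1
After 2 (insert_after(96)): list=[1, 96, 6, 3, 5] cursor@1
After 3 (delete_current): list=[96, 6, 3, 5] cursor@96
After 4 (prev): list=[96, 6, 3, 5] cursor@96
After 5 (prev): list=[96, 6, 3, 5] cursor@96
After 6 (delete_current): list=[6, 3, 5] cursor@6
After 7 (insert_after(99)): list=[6, 99, 3, 5] cursor@6

Answer: 1 1 96 6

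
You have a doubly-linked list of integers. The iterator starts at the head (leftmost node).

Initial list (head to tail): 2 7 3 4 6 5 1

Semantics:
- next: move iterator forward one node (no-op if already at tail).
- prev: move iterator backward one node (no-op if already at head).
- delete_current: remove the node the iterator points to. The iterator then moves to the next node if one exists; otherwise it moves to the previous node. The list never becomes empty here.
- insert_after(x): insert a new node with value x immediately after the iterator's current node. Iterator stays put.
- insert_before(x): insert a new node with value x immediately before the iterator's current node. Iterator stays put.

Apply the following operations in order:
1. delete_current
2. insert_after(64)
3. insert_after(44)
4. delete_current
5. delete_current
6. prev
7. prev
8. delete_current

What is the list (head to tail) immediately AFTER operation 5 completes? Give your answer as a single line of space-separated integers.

After 1 (delete_current): list=[7, 3, 4, 6, 5, 1] cursor@7
After 2 (insert_after(64)): list=[7, 64, 3, 4, 6, 5, 1] cursor@7
After 3 (insert_after(44)): list=[7, 44, 64, 3, 4, 6, 5, 1] cursor@7
After 4 (delete_current): list=[44, 64, 3, 4, 6, 5, 1] cursor@44
After 5 (delete_current): list=[64, 3, 4, 6, 5, 1] cursor@64

Answer: 64 3 4 6 5 1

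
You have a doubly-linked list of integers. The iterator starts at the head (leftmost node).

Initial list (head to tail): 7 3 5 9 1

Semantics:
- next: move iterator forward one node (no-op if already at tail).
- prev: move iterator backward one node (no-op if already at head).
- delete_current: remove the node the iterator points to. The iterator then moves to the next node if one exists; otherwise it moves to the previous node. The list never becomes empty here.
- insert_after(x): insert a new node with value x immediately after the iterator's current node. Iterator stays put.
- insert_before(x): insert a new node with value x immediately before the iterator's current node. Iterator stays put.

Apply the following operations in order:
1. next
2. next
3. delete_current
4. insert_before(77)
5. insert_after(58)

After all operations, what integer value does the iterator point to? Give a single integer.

Answer: 9

Derivation:
After 1 (next): list=[7, 3, 5, 9, 1] cursor@3
After 2 (next): list=[7, 3, 5, 9, 1] cursor@5
After 3 (delete_current): list=[7, 3, 9, 1] cursor@9
After 4 (insert_before(77)): list=[7, 3, 77, 9, 1] cursor@9
After 5 (insert_after(58)): list=[7, 3, 77, 9, 58, 1] cursor@9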